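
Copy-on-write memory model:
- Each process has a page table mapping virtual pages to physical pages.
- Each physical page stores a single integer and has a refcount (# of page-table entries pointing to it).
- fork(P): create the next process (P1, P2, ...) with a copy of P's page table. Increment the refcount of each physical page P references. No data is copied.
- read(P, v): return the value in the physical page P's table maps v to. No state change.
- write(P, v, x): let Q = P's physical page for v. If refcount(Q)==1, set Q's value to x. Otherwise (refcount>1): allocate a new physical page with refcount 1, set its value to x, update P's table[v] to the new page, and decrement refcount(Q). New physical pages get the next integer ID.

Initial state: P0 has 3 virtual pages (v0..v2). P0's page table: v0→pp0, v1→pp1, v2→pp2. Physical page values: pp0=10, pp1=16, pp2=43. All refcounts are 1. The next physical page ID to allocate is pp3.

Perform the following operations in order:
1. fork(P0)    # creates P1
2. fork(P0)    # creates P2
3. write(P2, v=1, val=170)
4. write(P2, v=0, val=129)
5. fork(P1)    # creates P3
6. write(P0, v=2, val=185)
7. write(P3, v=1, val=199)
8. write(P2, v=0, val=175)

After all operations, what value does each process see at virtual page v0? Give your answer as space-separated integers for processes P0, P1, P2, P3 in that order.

Answer: 10 10 175 10

Derivation:
Op 1: fork(P0) -> P1. 3 ppages; refcounts: pp0:2 pp1:2 pp2:2
Op 2: fork(P0) -> P2. 3 ppages; refcounts: pp0:3 pp1:3 pp2:3
Op 3: write(P2, v1, 170). refcount(pp1)=3>1 -> COPY to pp3. 4 ppages; refcounts: pp0:3 pp1:2 pp2:3 pp3:1
Op 4: write(P2, v0, 129). refcount(pp0)=3>1 -> COPY to pp4. 5 ppages; refcounts: pp0:2 pp1:2 pp2:3 pp3:1 pp4:1
Op 5: fork(P1) -> P3. 5 ppages; refcounts: pp0:3 pp1:3 pp2:4 pp3:1 pp4:1
Op 6: write(P0, v2, 185). refcount(pp2)=4>1 -> COPY to pp5. 6 ppages; refcounts: pp0:3 pp1:3 pp2:3 pp3:1 pp4:1 pp5:1
Op 7: write(P3, v1, 199). refcount(pp1)=3>1 -> COPY to pp6. 7 ppages; refcounts: pp0:3 pp1:2 pp2:3 pp3:1 pp4:1 pp5:1 pp6:1
Op 8: write(P2, v0, 175). refcount(pp4)=1 -> write in place. 7 ppages; refcounts: pp0:3 pp1:2 pp2:3 pp3:1 pp4:1 pp5:1 pp6:1
P0: v0 -> pp0 = 10
P1: v0 -> pp0 = 10
P2: v0 -> pp4 = 175
P3: v0 -> pp0 = 10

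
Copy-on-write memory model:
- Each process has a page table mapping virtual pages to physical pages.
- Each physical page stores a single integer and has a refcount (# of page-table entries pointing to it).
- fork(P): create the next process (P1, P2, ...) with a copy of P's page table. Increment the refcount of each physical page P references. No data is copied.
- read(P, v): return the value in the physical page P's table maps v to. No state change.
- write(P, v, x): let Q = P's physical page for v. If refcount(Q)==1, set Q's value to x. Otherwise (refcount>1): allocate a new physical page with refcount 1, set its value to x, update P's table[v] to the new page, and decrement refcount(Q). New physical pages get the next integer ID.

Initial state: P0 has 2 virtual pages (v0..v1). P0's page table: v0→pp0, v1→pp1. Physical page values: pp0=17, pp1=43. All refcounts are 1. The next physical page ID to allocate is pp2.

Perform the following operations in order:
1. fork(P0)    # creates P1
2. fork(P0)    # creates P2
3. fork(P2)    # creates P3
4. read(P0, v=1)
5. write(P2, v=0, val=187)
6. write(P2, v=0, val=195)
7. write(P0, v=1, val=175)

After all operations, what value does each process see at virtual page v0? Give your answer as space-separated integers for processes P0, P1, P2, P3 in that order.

Answer: 17 17 195 17

Derivation:
Op 1: fork(P0) -> P1. 2 ppages; refcounts: pp0:2 pp1:2
Op 2: fork(P0) -> P2. 2 ppages; refcounts: pp0:3 pp1:3
Op 3: fork(P2) -> P3. 2 ppages; refcounts: pp0:4 pp1:4
Op 4: read(P0, v1) -> 43. No state change.
Op 5: write(P2, v0, 187). refcount(pp0)=4>1 -> COPY to pp2. 3 ppages; refcounts: pp0:3 pp1:4 pp2:1
Op 6: write(P2, v0, 195). refcount(pp2)=1 -> write in place. 3 ppages; refcounts: pp0:3 pp1:4 pp2:1
Op 7: write(P0, v1, 175). refcount(pp1)=4>1 -> COPY to pp3. 4 ppages; refcounts: pp0:3 pp1:3 pp2:1 pp3:1
P0: v0 -> pp0 = 17
P1: v0 -> pp0 = 17
P2: v0 -> pp2 = 195
P3: v0 -> pp0 = 17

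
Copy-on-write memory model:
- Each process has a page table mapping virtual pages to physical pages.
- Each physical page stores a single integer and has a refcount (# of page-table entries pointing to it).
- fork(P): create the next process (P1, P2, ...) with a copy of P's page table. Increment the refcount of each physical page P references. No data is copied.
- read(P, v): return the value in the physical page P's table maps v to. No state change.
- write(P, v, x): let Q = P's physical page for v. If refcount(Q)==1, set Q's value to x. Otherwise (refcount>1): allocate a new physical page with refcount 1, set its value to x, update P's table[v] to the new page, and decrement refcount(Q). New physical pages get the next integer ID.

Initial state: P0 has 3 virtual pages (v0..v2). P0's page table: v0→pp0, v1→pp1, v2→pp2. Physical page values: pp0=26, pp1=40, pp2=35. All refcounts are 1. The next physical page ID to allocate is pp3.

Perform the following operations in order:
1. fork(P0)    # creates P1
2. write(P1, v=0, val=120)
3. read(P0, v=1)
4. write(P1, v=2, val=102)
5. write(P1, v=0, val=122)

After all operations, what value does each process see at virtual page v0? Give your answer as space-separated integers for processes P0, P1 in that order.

Answer: 26 122

Derivation:
Op 1: fork(P0) -> P1. 3 ppages; refcounts: pp0:2 pp1:2 pp2:2
Op 2: write(P1, v0, 120). refcount(pp0)=2>1 -> COPY to pp3. 4 ppages; refcounts: pp0:1 pp1:2 pp2:2 pp3:1
Op 3: read(P0, v1) -> 40. No state change.
Op 4: write(P1, v2, 102). refcount(pp2)=2>1 -> COPY to pp4. 5 ppages; refcounts: pp0:1 pp1:2 pp2:1 pp3:1 pp4:1
Op 5: write(P1, v0, 122). refcount(pp3)=1 -> write in place. 5 ppages; refcounts: pp0:1 pp1:2 pp2:1 pp3:1 pp4:1
P0: v0 -> pp0 = 26
P1: v0 -> pp3 = 122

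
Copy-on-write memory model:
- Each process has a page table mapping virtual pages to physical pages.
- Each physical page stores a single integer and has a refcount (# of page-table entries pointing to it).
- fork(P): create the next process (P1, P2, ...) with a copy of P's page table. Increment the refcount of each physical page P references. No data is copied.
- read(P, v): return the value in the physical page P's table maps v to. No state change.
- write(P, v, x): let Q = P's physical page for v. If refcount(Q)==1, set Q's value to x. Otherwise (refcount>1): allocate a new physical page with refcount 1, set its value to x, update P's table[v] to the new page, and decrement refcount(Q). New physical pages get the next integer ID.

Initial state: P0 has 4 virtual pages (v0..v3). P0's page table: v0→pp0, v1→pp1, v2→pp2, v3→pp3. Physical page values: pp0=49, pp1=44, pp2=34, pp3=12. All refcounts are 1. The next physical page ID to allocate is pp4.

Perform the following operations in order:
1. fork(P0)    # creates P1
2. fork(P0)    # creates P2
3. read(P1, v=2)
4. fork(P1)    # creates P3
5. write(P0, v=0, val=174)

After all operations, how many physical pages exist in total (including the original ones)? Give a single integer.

Answer: 5

Derivation:
Op 1: fork(P0) -> P1. 4 ppages; refcounts: pp0:2 pp1:2 pp2:2 pp3:2
Op 2: fork(P0) -> P2. 4 ppages; refcounts: pp0:3 pp1:3 pp2:3 pp3:3
Op 3: read(P1, v2) -> 34. No state change.
Op 4: fork(P1) -> P3. 4 ppages; refcounts: pp0:4 pp1:4 pp2:4 pp3:4
Op 5: write(P0, v0, 174). refcount(pp0)=4>1 -> COPY to pp4. 5 ppages; refcounts: pp0:3 pp1:4 pp2:4 pp3:4 pp4:1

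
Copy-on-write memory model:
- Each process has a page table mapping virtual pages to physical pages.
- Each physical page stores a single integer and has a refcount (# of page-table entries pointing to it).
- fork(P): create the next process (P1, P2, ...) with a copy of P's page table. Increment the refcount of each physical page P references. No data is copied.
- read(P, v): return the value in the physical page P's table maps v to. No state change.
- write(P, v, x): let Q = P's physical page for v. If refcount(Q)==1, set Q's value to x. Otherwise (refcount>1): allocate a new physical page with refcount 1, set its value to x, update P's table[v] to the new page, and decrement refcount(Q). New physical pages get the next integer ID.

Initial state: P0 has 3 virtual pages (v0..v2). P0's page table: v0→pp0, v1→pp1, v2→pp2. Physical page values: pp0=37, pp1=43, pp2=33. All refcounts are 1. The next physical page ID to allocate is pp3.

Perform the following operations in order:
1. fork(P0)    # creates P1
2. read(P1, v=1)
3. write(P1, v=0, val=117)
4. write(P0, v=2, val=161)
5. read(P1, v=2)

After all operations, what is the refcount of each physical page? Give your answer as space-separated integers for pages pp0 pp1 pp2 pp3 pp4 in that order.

Op 1: fork(P0) -> P1. 3 ppages; refcounts: pp0:2 pp1:2 pp2:2
Op 2: read(P1, v1) -> 43. No state change.
Op 3: write(P1, v0, 117). refcount(pp0)=2>1 -> COPY to pp3. 4 ppages; refcounts: pp0:1 pp1:2 pp2:2 pp3:1
Op 4: write(P0, v2, 161). refcount(pp2)=2>1 -> COPY to pp4. 5 ppages; refcounts: pp0:1 pp1:2 pp2:1 pp3:1 pp4:1
Op 5: read(P1, v2) -> 33. No state change.

Answer: 1 2 1 1 1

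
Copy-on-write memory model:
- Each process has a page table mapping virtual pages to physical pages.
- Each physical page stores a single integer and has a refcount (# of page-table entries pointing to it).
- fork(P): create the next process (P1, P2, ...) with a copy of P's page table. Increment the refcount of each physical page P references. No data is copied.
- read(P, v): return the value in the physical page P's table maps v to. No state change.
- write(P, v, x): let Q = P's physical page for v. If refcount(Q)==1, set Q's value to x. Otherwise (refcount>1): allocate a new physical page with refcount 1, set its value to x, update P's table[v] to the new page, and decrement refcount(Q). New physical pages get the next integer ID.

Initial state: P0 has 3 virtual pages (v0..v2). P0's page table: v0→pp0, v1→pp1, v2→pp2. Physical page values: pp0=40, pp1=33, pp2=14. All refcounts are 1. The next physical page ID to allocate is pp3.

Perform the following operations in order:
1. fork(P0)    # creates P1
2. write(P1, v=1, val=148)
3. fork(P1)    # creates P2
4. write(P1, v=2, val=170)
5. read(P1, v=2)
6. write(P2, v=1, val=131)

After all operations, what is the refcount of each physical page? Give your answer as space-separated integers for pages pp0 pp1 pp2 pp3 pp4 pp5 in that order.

Op 1: fork(P0) -> P1. 3 ppages; refcounts: pp0:2 pp1:2 pp2:2
Op 2: write(P1, v1, 148). refcount(pp1)=2>1 -> COPY to pp3. 4 ppages; refcounts: pp0:2 pp1:1 pp2:2 pp3:1
Op 3: fork(P1) -> P2. 4 ppages; refcounts: pp0:3 pp1:1 pp2:3 pp3:2
Op 4: write(P1, v2, 170). refcount(pp2)=3>1 -> COPY to pp4. 5 ppages; refcounts: pp0:3 pp1:1 pp2:2 pp3:2 pp4:1
Op 5: read(P1, v2) -> 170. No state change.
Op 6: write(P2, v1, 131). refcount(pp3)=2>1 -> COPY to pp5. 6 ppages; refcounts: pp0:3 pp1:1 pp2:2 pp3:1 pp4:1 pp5:1

Answer: 3 1 2 1 1 1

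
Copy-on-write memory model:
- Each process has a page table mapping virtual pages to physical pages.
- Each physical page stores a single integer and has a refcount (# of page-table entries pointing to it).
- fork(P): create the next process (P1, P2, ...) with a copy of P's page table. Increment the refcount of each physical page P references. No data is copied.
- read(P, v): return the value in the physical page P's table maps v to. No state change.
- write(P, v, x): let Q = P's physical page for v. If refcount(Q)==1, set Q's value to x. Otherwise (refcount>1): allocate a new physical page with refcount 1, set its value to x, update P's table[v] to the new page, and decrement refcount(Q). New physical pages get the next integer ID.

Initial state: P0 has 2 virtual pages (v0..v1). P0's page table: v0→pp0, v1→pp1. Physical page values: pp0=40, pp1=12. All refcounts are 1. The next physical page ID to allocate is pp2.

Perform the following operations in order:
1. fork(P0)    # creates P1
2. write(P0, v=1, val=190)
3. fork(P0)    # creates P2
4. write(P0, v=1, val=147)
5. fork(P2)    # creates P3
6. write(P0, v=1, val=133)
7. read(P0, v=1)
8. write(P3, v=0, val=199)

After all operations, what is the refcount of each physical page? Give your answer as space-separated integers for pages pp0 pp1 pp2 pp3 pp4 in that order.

Answer: 3 1 2 1 1

Derivation:
Op 1: fork(P0) -> P1. 2 ppages; refcounts: pp0:2 pp1:2
Op 2: write(P0, v1, 190). refcount(pp1)=2>1 -> COPY to pp2. 3 ppages; refcounts: pp0:2 pp1:1 pp2:1
Op 3: fork(P0) -> P2. 3 ppages; refcounts: pp0:3 pp1:1 pp2:2
Op 4: write(P0, v1, 147). refcount(pp2)=2>1 -> COPY to pp3. 4 ppages; refcounts: pp0:3 pp1:1 pp2:1 pp3:1
Op 5: fork(P2) -> P3. 4 ppages; refcounts: pp0:4 pp1:1 pp2:2 pp3:1
Op 6: write(P0, v1, 133). refcount(pp3)=1 -> write in place. 4 ppages; refcounts: pp0:4 pp1:1 pp2:2 pp3:1
Op 7: read(P0, v1) -> 133. No state change.
Op 8: write(P3, v0, 199). refcount(pp0)=4>1 -> COPY to pp4. 5 ppages; refcounts: pp0:3 pp1:1 pp2:2 pp3:1 pp4:1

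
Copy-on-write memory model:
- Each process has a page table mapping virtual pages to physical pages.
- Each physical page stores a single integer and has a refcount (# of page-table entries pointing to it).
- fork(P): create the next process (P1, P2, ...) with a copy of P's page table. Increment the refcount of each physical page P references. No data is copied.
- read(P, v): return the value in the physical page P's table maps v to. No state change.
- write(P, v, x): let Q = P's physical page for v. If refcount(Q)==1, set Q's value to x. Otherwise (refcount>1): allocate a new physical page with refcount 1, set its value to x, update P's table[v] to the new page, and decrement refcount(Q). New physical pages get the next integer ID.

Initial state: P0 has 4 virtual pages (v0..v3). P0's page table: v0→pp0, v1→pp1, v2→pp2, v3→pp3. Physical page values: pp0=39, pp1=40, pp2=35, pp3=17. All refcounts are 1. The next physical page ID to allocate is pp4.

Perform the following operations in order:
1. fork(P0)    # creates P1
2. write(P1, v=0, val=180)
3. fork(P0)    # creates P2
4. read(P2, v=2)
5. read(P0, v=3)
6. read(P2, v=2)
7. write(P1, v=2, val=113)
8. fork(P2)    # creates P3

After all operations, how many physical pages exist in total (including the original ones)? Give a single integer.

Op 1: fork(P0) -> P1. 4 ppages; refcounts: pp0:2 pp1:2 pp2:2 pp3:2
Op 2: write(P1, v0, 180). refcount(pp0)=2>1 -> COPY to pp4. 5 ppages; refcounts: pp0:1 pp1:2 pp2:2 pp3:2 pp4:1
Op 3: fork(P0) -> P2. 5 ppages; refcounts: pp0:2 pp1:3 pp2:3 pp3:3 pp4:1
Op 4: read(P2, v2) -> 35. No state change.
Op 5: read(P0, v3) -> 17. No state change.
Op 6: read(P2, v2) -> 35. No state change.
Op 7: write(P1, v2, 113). refcount(pp2)=3>1 -> COPY to pp5. 6 ppages; refcounts: pp0:2 pp1:3 pp2:2 pp3:3 pp4:1 pp5:1
Op 8: fork(P2) -> P3. 6 ppages; refcounts: pp0:3 pp1:4 pp2:3 pp3:4 pp4:1 pp5:1

Answer: 6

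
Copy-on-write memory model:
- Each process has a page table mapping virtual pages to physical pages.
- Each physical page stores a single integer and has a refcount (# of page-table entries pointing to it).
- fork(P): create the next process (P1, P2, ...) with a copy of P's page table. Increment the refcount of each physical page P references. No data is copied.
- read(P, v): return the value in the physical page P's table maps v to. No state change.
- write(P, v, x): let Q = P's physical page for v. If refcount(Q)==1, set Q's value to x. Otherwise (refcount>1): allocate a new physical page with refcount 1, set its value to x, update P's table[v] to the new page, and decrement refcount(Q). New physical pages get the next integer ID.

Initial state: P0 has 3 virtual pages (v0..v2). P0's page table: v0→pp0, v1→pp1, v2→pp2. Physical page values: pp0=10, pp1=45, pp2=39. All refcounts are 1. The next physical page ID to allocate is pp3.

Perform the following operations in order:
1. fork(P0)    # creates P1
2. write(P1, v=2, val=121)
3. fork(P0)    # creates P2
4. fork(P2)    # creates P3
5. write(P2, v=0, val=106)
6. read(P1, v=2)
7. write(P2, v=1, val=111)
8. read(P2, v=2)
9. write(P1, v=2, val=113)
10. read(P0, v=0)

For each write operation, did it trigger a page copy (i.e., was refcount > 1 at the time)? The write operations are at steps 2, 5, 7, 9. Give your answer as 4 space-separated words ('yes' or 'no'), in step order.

Op 1: fork(P0) -> P1. 3 ppages; refcounts: pp0:2 pp1:2 pp2:2
Op 2: write(P1, v2, 121). refcount(pp2)=2>1 -> COPY to pp3. 4 ppages; refcounts: pp0:2 pp1:2 pp2:1 pp3:1
Op 3: fork(P0) -> P2. 4 ppages; refcounts: pp0:3 pp1:3 pp2:2 pp3:1
Op 4: fork(P2) -> P3. 4 ppages; refcounts: pp0:4 pp1:4 pp2:3 pp3:1
Op 5: write(P2, v0, 106). refcount(pp0)=4>1 -> COPY to pp4. 5 ppages; refcounts: pp0:3 pp1:4 pp2:3 pp3:1 pp4:1
Op 6: read(P1, v2) -> 121. No state change.
Op 7: write(P2, v1, 111). refcount(pp1)=4>1 -> COPY to pp5. 6 ppages; refcounts: pp0:3 pp1:3 pp2:3 pp3:1 pp4:1 pp5:1
Op 8: read(P2, v2) -> 39. No state change.
Op 9: write(P1, v2, 113). refcount(pp3)=1 -> write in place. 6 ppages; refcounts: pp0:3 pp1:3 pp2:3 pp3:1 pp4:1 pp5:1
Op 10: read(P0, v0) -> 10. No state change.

yes yes yes no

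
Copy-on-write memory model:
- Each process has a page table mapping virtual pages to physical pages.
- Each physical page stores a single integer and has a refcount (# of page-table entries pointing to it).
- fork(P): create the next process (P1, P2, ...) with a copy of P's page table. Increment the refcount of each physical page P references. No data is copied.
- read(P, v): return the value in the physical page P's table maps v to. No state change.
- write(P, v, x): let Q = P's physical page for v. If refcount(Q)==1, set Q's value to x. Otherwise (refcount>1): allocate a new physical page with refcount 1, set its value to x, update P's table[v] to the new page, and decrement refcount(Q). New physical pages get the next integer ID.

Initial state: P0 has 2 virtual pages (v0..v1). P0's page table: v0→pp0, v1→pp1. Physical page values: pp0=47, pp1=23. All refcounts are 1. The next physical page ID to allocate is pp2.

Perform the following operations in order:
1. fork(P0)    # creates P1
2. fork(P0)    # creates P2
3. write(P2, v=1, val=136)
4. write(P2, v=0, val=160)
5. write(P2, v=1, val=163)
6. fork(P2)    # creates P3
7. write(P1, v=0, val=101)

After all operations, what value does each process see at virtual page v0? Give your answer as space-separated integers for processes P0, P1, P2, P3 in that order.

Answer: 47 101 160 160

Derivation:
Op 1: fork(P0) -> P1. 2 ppages; refcounts: pp0:2 pp1:2
Op 2: fork(P0) -> P2. 2 ppages; refcounts: pp0:3 pp1:3
Op 3: write(P2, v1, 136). refcount(pp1)=3>1 -> COPY to pp2. 3 ppages; refcounts: pp0:3 pp1:2 pp2:1
Op 4: write(P2, v0, 160). refcount(pp0)=3>1 -> COPY to pp3. 4 ppages; refcounts: pp0:2 pp1:2 pp2:1 pp3:1
Op 5: write(P2, v1, 163). refcount(pp2)=1 -> write in place. 4 ppages; refcounts: pp0:2 pp1:2 pp2:1 pp3:1
Op 6: fork(P2) -> P3. 4 ppages; refcounts: pp0:2 pp1:2 pp2:2 pp3:2
Op 7: write(P1, v0, 101). refcount(pp0)=2>1 -> COPY to pp4. 5 ppages; refcounts: pp0:1 pp1:2 pp2:2 pp3:2 pp4:1
P0: v0 -> pp0 = 47
P1: v0 -> pp4 = 101
P2: v0 -> pp3 = 160
P3: v0 -> pp3 = 160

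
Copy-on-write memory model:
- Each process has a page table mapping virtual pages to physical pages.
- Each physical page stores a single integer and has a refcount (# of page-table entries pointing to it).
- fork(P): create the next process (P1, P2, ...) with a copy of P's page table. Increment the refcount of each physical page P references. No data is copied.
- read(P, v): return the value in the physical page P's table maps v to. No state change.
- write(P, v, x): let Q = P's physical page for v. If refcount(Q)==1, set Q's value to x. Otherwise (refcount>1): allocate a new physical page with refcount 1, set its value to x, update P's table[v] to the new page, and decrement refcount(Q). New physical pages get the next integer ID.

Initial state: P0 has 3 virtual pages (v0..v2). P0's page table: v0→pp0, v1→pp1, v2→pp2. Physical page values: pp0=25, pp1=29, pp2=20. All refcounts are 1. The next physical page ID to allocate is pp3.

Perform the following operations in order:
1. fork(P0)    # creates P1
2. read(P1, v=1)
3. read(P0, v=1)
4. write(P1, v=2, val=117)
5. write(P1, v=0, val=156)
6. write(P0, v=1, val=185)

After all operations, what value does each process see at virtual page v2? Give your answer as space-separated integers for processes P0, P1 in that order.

Op 1: fork(P0) -> P1. 3 ppages; refcounts: pp0:2 pp1:2 pp2:2
Op 2: read(P1, v1) -> 29. No state change.
Op 3: read(P0, v1) -> 29. No state change.
Op 4: write(P1, v2, 117). refcount(pp2)=2>1 -> COPY to pp3. 4 ppages; refcounts: pp0:2 pp1:2 pp2:1 pp3:1
Op 5: write(P1, v0, 156). refcount(pp0)=2>1 -> COPY to pp4. 5 ppages; refcounts: pp0:1 pp1:2 pp2:1 pp3:1 pp4:1
Op 6: write(P0, v1, 185). refcount(pp1)=2>1 -> COPY to pp5. 6 ppages; refcounts: pp0:1 pp1:1 pp2:1 pp3:1 pp4:1 pp5:1
P0: v2 -> pp2 = 20
P1: v2 -> pp3 = 117

Answer: 20 117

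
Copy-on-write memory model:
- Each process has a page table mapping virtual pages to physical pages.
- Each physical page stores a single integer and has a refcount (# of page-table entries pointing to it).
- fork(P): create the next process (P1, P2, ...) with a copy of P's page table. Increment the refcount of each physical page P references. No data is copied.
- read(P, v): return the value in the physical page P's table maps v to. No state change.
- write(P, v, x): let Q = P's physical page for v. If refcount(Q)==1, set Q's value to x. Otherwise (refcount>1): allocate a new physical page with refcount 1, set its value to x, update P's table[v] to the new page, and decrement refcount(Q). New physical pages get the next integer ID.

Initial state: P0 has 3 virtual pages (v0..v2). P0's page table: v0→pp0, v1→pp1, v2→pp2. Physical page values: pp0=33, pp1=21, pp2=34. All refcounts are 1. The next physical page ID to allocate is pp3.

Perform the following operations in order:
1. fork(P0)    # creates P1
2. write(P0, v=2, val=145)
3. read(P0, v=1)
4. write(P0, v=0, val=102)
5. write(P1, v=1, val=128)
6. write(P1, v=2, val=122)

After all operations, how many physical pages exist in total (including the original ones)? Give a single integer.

Op 1: fork(P0) -> P1. 3 ppages; refcounts: pp0:2 pp1:2 pp2:2
Op 2: write(P0, v2, 145). refcount(pp2)=2>1 -> COPY to pp3. 4 ppages; refcounts: pp0:2 pp1:2 pp2:1 pp3:1
Op 3: read(P0, v1) -> 21. No state change.
Op 4: write(P0, v0, 102). refcount(pp0)=2>1 -> COPY to pp4. 5 ppages; refcounts: pp0:1 pp1:2 pp2:1 pp3:1 pp4:1
Op 5: write(P1, v1, 128). refcount(pp1)=2>1 -> COPY to pp5. 6 ppages; refcounts: pp0:1 pp1:1 pp2:1 pp3:1 pp4:1 pp5:1
Op 6: write(P1, v2, 122). refcount(pp2)=1 -> write in place. 6 ppages; refcounts: pp0:1 pp1:1 pp2:1 pp3:1 pp4:1 pp5:1

Answer: 6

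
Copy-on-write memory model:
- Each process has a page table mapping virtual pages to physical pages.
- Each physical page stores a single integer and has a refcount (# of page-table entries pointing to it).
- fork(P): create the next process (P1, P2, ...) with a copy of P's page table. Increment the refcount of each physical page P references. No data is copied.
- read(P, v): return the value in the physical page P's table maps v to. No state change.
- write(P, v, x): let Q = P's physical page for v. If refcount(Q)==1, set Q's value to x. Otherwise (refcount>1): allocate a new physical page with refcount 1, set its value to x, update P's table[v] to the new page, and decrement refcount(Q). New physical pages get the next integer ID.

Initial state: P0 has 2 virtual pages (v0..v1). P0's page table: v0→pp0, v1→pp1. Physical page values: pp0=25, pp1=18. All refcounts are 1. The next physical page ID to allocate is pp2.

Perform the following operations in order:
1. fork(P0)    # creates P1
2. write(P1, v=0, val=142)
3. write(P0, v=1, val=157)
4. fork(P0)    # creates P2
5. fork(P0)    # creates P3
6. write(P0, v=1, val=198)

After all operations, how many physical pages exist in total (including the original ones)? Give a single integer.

Answer: 5

Derivation:
Op 1: fork(P0) -> P1. 2 ppages; refcounts: pp0:2 pp1:2
Op 2: write(P1, v0, 142). refcount(pp0)=2>1 -> COPY to pp2. 3 ppages; refcounts: pp0:1 pp1:2 pp2:1
Op 3: write(P0, v1, 157). refcount(pp1)=2>1 -> COPY to pp3. 4 ppages; refcounts: pp0:1 pp1:1 pp2:1 pp3:1
Op 4: fork(P0) -> P2. 4 ppages; refcounts: pp0:2 pp1:1 pp2:1 pp3:2
Op 5: fork(P0) -> P3. 4 ppages; refcounts: pp0:3 pp1:1 pp2:1 pp3:3
Op 6: write(P0, v1, 198). refcount(pp3)=3>1 -> COPY to pp4. 5 ppages; refcounts: pp0:3 pp1:1 pp2:1 pp3:2 pp4:1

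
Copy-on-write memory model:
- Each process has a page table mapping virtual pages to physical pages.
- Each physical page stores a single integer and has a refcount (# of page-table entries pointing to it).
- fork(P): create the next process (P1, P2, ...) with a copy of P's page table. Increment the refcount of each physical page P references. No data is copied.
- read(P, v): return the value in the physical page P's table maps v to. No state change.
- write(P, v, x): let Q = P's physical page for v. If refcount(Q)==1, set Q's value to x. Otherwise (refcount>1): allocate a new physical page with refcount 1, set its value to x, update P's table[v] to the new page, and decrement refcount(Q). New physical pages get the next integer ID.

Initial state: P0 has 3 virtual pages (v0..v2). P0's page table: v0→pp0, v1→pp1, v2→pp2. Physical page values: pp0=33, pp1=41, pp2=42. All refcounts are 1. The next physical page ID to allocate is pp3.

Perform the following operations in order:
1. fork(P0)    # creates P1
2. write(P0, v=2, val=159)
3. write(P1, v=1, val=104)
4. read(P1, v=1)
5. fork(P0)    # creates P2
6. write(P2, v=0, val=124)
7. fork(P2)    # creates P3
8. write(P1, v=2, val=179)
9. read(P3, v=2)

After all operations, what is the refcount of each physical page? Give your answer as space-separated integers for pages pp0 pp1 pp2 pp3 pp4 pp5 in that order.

Answer: 2 3 1 3 1 2

Derivation:
Op 1: fork(P0) -> P1. 3 ppages; refcounts: pp0:2 pp1:2 pp2:2
Op 2: write(P0, v2, 159). refcount(pp2)=2>1 -> COPY to pp3. 4 ppages; refcounts: pp0:2 pp1:2 pp2:1 pp3:1
Op 3: write(P1, v1, 104). refcount(pp1)=2>1 -> COPY to pp4. 5 ppages; refcounts: pp0:2 pp1:1 pp2:1 pp3:1 pp4:1
Op 4: read(P1, v1) -> 104. No state change.
Op 5: fork(P0) -> P2. 5 ppages; refcounts: pp0:3 pp1:2 pp2:1 pp3:2 pp4:1
Op 6: write(P2, v0, 124). refcount(pp0)=3>1 -> COPY to pp5. 6 ppages; refcounts: pp0:2 pp1:2 pp2:1 pp3:2 pp4:1 pp5:1
Op 7: fork(P2) -> P3. 6 ppages; refcounts: pp0:2 pp1:3 pp2:1 pp3:3 pp4:1 pp5:2
Op 8: write(P1, v2, 179). refcount(pp2)=1 -> write in place. 6 ppages; refcounts: pp0:2 pp1:3 pp2:1 pp3:3 pp4:1 pp5:2
Op 9: read(P3, v2) -> 159. No state change.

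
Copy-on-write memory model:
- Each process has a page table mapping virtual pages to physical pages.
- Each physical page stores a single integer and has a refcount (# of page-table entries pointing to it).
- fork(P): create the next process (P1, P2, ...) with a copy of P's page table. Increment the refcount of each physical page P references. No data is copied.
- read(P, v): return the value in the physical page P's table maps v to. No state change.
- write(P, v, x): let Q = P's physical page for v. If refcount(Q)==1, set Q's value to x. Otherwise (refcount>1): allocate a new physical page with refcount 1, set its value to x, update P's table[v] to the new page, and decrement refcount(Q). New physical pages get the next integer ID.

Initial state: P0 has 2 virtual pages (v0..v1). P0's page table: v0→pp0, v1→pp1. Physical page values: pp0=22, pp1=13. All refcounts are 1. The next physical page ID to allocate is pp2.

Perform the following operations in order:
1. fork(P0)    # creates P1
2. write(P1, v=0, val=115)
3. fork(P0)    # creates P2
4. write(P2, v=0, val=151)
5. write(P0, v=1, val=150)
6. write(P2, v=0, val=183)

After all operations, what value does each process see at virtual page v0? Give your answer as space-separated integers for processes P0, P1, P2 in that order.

Answer: 22 115 183

Derivation:
Op 1: fork(P0) -> P1. 2 ppages; refcounts: pp0:2 pp1:2
Op 2: write(P1, v0, 115). refcount(pp0)=2>1 -> COPY to pp2. 3 ppages; refcounts: pp0:1 pp1:2 pp2:1
Op 3: fork(P0) -> P2. 3 ppages; refcounts: pp0:2 pp1:3 pp2:1
Op 4: write(P2, v0, 151). refcount(pp0)=2>1 -> COPY to pp3. 4 ppages; refcounts: pp0:1 pp1:3 pp2:1 pp3:1
Op 5: write(P0, v1, 150). refcount(pp1)=3>1 -> COPY to pp4. 5 ppages; refcounts: pp0:1 pp1:2 pp2:1 pp3:1 pp4:1
Op 6: write(P2, v0, 183). refcount(pp3)=1 -> write in place. 5 ppages; refcounts: pp0:1 pp1:2 pp2:1 pp3:1 pp4:1
P0: v0 -> pp0 = 22
P1: v0 -> pp2 = 115
P2: v0 -> pp3 = 183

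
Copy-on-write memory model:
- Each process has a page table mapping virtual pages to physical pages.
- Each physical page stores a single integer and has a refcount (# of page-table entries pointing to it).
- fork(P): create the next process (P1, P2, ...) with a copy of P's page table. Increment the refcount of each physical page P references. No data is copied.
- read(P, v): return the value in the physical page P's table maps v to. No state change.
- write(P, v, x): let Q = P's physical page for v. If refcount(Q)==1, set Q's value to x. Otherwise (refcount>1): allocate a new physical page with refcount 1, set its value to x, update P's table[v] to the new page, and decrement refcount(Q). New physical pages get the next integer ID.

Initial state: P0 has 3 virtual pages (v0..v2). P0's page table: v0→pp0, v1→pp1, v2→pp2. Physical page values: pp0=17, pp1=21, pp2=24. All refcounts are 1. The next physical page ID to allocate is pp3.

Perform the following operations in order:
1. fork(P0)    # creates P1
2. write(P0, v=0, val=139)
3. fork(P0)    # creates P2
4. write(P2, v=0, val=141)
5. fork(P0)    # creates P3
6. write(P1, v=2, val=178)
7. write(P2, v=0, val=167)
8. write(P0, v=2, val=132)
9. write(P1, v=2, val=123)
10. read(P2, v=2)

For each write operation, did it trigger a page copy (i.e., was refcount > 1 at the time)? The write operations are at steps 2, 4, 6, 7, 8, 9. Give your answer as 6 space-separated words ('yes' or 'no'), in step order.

Op 1: fork(P0) -> P1. 3 ppages; refcounts: pp0:2 pp1:2 pp2:2
Op 2: write(P0, v0, 139). refcount(pp0)=2>1 -> COPY to pp3. 4 ppages; refcounts: pp0:1 pp1:2 pp2:2 pp3:1
Op 3: fork(P0) -> P2. 4 ppages; refcounts: pp0:1 pp1:3 pp2:3 pp3:2
Op 4: write(P2, v0, 141). refcount(pp3)=2>1 -> COPY to pp4. 5 ppages; refcounts: pp0:1 pp1:3 pp2:3 pp3:1 pp4:1
Op 5: fork(P0) -> P3. 5 ppages; refcounts: pp0:1 pp1:4 pp2:4 pp3:2 pp4:1
Op 6: write(P1, v2, 178). refcount(pp2)=4>1 -> COPY to pp5. 6 ppages; refcounts: pp0:1 pp1:4 pp2:3 pp3:2 pp4:1 pp5:1
Op 7: write(P2, v0, 167). refcount(pp4)=1 -> write in place. 6 ppages; refcounts: pp0:1 pp1:4 pp2:3 pp3:2 pp4:1 pp5:1
Op 8: write(P0, v2, 132). refcount(pp2)=3>1 -> COPY to pp6. 7 ppages; refcounts: pp0:1 pp1:4 pp2:2 pp3:2 pp4:1 pp5:1 pp6:1
Op 9: write(P1, v2, 123). refcount(pp5)=1 -> write in place. 7 ppages; refcounts: pp0:1 pp1:4 pp2:2 pp3:2 pp4:1 pp5:1 pp6:1
Op 10: read(P2, v2) -> 24. No state change.

yes yes yes no yes no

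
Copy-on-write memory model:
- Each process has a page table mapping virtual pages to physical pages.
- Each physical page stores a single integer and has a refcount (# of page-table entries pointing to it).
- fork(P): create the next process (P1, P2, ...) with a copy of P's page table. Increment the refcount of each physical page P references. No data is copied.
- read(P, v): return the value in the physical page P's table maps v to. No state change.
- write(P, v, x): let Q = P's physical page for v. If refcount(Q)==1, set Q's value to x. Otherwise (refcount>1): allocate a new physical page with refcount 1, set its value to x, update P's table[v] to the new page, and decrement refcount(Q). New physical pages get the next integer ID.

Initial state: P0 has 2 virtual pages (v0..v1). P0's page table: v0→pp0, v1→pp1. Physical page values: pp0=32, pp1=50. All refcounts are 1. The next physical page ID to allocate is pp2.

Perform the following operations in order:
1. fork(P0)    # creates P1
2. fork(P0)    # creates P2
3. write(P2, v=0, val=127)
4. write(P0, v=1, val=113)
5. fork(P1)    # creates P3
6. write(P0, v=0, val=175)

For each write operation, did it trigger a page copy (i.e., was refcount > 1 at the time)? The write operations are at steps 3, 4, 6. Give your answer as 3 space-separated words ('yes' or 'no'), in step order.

Op 1: fork(P0) -> P1. 2 ppages; refcounts: pp0:2 pp1:2
Op 2: fork(P0) -> P2. 2 ppages; refcounts: pp0:3 pp1:3
Op 3: write(P2, v0, 127). refcount(pp0)=3>1 -> COPY to pp2. 3 ppages; refcounts: pp0:2 pp1:3 pp2:1
Op 4: write(P0, v1, 113). refcount(pp1)=3>1 -> COPY to pp3. 4 ppages; refcounts: pp0:2 pp1:2 pp2:1 pp3:1
Op 5: fork(P1) -> P3. 4 ppages; refcounts: pp0:3 pp1:3 pp2:1 pp3:1
Op 6: write(P0, v0, 175). refcount(pp0)=3>1 -> COPY to pp4. 5 ppages; refcounts: pp0:2 pp1:3 pp2:1 pp3:1 pp4:1

yes yes yes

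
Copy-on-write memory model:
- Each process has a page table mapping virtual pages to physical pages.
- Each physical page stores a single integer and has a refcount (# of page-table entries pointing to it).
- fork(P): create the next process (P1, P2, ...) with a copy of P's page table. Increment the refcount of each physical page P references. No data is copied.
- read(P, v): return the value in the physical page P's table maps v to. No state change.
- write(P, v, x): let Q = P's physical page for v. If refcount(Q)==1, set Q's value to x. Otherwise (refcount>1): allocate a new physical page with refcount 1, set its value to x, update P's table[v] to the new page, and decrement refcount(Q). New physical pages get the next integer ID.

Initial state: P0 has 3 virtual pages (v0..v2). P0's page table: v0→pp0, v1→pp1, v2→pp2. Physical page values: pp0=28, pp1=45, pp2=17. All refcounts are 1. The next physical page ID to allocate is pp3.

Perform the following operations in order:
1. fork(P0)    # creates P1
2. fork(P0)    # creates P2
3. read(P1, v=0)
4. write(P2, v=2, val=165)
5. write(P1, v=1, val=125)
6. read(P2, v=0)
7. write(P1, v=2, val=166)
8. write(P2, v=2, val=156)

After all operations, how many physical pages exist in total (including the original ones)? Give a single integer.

Answer: 6

Derivation:
Op 1: fork(P0) -> P1. 3 ppages; refcounts: pp0:2 pp1:2 pp2:2
Op 2: fork(P0) -> P2. 3 ppages; refcounts: pp0:3 pp1:3 pp2:3
Op 3: read(P1, v0) -> 28. No state change.
Op 4: write(P2, v2, 165). refcount(pp2)=3>1 -> COPY to pp3. 4 ppages; refcounts: pp0:3 pp1:3 pp2:2 pp3:1
Op 5: write(P1, v1, 125). refcount(pp1)=3>1 -> COPY to pp4. 5 ppages; refcounts: pp0:3 pp1:2 pp2:2 pp3:1 pp4:1
Op 6: read(P2, v0) -> 28. No state change.
Op 7: write(P1, v2, 166). refcount(pp2)=2>1 -> COPY to pp5. 6 ppages; refcounts: pp0:3 pp1:2 pp2:1 pp3:1 pp4:1 pp5:1
Op 8: write(P2, v2, 156). refcount(pp3)=1 -> write in place. 6 ppages; refcounts: pp0:3 pp1:2 pp2:1 pp3:1 pp4:1 pp5:1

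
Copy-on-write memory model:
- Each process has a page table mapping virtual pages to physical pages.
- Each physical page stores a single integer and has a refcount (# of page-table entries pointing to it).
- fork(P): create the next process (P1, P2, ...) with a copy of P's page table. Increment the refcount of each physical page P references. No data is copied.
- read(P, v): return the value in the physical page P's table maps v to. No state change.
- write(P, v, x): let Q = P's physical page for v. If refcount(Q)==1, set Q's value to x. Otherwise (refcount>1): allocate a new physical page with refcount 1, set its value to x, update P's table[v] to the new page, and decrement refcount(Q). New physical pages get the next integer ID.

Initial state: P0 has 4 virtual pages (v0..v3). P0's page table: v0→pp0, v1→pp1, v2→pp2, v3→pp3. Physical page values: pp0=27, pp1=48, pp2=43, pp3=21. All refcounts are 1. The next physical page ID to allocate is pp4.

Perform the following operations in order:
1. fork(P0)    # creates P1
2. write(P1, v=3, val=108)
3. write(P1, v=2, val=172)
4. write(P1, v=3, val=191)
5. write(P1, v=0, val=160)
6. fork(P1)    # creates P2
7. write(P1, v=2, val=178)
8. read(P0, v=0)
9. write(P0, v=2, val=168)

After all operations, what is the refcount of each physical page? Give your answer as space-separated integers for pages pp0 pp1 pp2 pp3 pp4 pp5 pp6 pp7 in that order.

Answer: 1 3 1 1 2 1 2 1

Derivation:
Op 1: fork(P0) -> P1. 4 ppages; refcounts: pp0:2 pp1:2 pp2:2 pp3:2
Op 2: write(P1, v3, 108). refcount(pp3)=2>1 -> COPY to pp4. 5 ppages; refcounts: pp0:2 pp1:2 pp2:2 pp3:1 pp4:1
Op 3: write(P1, v2, 172). refcount(pp2)=2>1 -> COPY to pp5. 6 ppages; refcounts: pp0:2 pp1:2 pp2:1 pp3:1 pp4:1 pp5:1
Op 4: write(P1, v3, 191). refcount(pp4)=1 -> write in place. 6 ppages; refcounts: pp0:2 pp1:2 pp2:1 pp3:1 pp4:1 pp5:1
Op 5: write(P1, v0, 160). refcount(pp0)=2>1 -> COPY to pp6. 7 ppages; refcounts: pp0:1 pp1:2 pp2:1 pp3:1 pp4:1 pp5:1 pp6:1
Op 6: fork(P1) -> P2. 7 ppages; refcounts: pp0:1 pp1:3 pp2:1 pp3:1 pp4:2 pp5:2 pp6:2
Op 7: write(P1, v2, 178). refcount(pp5)=2>1 -> COPY to pp7. 8 ppages; refcounts: pp0:1 pp1:3 pp2:1 pp3:1 pp4:2 pp5:1 pp6:2 pp7:1
Op 8: read(P0, v0) -> 27. No state change.
Op 9: write(P0, v2, 168). refcount(pp2)=1 -> write in place. 8 ppages; refcounts: pp0:1 pp1:3 pp2:1 pp3:1 pp4:2 pp5:1 pp6:2 pp7:1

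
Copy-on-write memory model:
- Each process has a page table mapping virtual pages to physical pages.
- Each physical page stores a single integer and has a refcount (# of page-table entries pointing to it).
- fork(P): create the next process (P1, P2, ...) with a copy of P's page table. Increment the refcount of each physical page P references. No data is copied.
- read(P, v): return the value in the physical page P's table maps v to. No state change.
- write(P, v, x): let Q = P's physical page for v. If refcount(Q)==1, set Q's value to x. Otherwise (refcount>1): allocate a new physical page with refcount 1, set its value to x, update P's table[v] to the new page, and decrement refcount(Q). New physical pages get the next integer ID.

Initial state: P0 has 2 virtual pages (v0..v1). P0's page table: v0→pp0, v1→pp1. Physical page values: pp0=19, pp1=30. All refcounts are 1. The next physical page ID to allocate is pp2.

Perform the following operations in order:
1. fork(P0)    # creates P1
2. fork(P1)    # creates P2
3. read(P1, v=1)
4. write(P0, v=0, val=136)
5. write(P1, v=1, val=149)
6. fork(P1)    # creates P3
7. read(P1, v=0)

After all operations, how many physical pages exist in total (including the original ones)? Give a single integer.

Op 1: fork(P0) -> P1. 2 ppages; refcounts: pp0:2 pp1:2
Op 2: fork(P1) -> P2. 2 ppages; refcounts: pp0:3 pp1:3
Op 3: read(P1, v1) -> 30. No state change.
Op 4: write(P0, v0, 136). refcount(pp0)=3>1 -> COPY to pp2. 3 ppages; refcounts: pp0:2 pp1:3 pp2:1
Op 5: write(P1, v1, 149). refcount(pp1)=3>1 -> COPY to pp3. 4 ppages; refcounts: pp0:2 pp1:2 pp2:1 pp3:1
Op 6: fork(P1) -> P3. 4 ppages; refcounts: pp0:3 pp1:2 pp2:1 pp3:2
Op 7: read(P1, v0) -> 19. No state change.

Answer: 4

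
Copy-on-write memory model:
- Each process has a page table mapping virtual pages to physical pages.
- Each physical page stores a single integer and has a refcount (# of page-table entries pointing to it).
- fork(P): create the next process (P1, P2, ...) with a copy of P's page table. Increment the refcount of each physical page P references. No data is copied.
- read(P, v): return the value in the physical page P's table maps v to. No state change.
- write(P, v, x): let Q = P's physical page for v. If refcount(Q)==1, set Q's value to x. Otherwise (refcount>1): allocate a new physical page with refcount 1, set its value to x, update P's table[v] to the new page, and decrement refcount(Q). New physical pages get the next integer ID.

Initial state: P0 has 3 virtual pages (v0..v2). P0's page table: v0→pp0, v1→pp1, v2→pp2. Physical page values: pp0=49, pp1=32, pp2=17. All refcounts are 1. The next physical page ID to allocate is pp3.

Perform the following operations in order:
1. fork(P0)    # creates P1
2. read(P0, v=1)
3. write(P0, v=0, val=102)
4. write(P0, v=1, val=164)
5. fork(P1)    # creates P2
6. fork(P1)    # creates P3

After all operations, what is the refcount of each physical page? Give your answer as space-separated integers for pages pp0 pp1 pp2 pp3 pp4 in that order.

Answer: 3 3 4 1 1

Derivation:
Op 1: fork(P0) -> P1. 3 ppages; refcounts: pp0:2 pp1:2 pp2:2
Op 2: read(P0, v1) -> 32. No state change.
Op 3: write(P0, v0, 102). refcount(pp0)=2>1 -> COPY to pp3. 4 ppages; refcounts: pp0:1 pp1:2 pp2:2 pp3:1
Op 4: write(P0, v1, 164). refcount(pp1)=2>1 -> COPY to pp4. 5 ppages; refcounts: pp0:1 pp1:1 pp2:2 pp3:1 pp4:1
Op 5: fork(P1) -> P2. 5 ppages; refcounts: pp0:2 pp1:2 pp2:3 pp3:1 pp4:1
Op 6: fork(P1) -> P3. 5 ppages; refcounts: pp0:3 pp1:3 pp2:4 pp3:1 pp4:1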